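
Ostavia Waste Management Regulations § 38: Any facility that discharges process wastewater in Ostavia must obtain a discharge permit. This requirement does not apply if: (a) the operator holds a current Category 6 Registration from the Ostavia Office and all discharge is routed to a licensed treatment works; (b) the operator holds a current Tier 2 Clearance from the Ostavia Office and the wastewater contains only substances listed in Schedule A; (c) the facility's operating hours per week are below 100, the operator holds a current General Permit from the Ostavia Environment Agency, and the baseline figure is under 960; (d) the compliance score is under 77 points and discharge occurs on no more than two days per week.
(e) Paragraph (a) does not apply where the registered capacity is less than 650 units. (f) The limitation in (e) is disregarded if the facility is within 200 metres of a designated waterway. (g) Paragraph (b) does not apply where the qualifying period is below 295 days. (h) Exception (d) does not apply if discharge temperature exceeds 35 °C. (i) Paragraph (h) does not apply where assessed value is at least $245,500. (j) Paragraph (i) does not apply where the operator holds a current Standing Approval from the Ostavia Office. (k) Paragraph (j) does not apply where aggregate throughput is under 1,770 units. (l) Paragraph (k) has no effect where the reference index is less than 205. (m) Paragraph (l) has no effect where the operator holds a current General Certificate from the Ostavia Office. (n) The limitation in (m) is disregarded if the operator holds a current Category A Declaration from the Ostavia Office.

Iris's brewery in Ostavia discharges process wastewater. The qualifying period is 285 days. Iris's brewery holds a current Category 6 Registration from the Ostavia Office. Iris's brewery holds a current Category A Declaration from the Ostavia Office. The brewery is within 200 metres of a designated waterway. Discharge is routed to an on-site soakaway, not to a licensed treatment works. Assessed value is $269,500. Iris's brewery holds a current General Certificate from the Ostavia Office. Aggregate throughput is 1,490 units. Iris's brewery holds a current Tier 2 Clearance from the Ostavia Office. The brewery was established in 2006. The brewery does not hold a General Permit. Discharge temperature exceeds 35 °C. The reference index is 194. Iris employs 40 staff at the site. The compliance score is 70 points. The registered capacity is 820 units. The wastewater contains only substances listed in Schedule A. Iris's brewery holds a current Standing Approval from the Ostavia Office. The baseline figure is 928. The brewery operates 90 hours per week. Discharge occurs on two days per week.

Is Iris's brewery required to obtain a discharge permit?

Yes — Iris's brewery must obtain a discharge permit.

Exception (a) fails — discharge is not routed to a licensed treatment works.
All of (b)'s requirements are met (a current Tier 2 Clearance is held; the wastewater is Schedule-A-only). However, paragraph (g) must be considered: (g) operates against (b): the qualifying period is 285 days, below the 295 days limit. Exception (b) does not apply.
Exception (c) requires that the operator holds a current General Permit from the Ostavia Environment Agency; but no General Permit is held, so (c) is unavailable.
Exception (d)'s conditions are all satisfied: the compliance score is 70 points, under the 77 points limit; discharge occurs on no more than two days per week. However, paragraphs (h)–(n) must be considered: (h) operates against (d): discharge temperature exceeds 35 °C. (i) would limit (h) — assessed value is $269,500, meeting the $245,500 threshold — but (j) sets (i) aside: (j) operates against (i): a current Standing Approval is held. (k) would limit (j) — aggregate throughput is 1,490 units, under the 1,770 units limit — but (l) sets (k) aside: (l) operates against (k): the reference index is 194, less than the 205 limit. (m) would limit (l) — a current General Certificate is held — but (n) sets (m) aside: (n) is engaged — a current Category A Declaration is held. So (d) is unavailable.
None of the exceptions is available; § 38 applies in full.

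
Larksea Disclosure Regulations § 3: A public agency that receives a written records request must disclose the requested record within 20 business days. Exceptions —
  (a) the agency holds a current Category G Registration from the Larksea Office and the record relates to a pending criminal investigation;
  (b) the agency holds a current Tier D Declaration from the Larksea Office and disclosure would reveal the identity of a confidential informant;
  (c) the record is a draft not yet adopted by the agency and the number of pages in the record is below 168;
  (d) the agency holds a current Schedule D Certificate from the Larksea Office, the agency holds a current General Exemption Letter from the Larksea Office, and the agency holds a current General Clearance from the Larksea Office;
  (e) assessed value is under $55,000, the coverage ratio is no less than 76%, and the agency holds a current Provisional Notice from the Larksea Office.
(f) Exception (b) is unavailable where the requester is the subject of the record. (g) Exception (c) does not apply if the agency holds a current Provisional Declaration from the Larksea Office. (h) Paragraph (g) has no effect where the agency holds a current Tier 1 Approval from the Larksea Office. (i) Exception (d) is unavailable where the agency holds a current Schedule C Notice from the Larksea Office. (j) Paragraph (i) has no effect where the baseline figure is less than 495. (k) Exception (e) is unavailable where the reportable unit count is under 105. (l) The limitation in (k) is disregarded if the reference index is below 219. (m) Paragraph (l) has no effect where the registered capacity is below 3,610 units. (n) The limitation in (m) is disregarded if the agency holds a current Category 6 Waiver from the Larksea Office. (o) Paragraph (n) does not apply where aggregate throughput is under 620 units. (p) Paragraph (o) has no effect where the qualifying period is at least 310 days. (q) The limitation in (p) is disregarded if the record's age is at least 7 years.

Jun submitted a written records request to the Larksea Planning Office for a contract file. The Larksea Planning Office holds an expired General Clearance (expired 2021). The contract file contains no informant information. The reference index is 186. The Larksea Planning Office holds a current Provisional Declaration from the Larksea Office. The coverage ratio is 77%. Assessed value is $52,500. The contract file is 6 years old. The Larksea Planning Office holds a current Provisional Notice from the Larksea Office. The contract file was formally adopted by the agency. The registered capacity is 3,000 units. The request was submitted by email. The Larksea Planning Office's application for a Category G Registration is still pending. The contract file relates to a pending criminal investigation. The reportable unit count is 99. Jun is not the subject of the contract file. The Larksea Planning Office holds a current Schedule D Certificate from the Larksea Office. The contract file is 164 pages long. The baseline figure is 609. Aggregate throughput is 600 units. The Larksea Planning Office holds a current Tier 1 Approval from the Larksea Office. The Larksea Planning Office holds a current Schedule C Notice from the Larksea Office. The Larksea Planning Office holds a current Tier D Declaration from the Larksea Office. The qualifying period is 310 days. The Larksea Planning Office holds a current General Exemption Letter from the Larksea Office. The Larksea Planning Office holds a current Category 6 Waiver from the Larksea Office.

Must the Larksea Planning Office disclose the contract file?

Exception (a) fails — the Category G Registration is not current.
Exception (b) does not apply: the contract file contains no informant information.
Exception (c) does not apply: the contract file has been formally adopted.
Exception (d) requires that the agency holds a current General Clearance from the Larksea Office; but the General Clearance is not current, so (d) is unavailable.
Exception (e): assessed value is $52,500, under the $55,000 limit; the coverage ratio is 77%, meeting the 76% threshold; a current Provisional Notice is held — every condition holds. Applying paragraphs (k)–(q): (k) would limit (e) — the reportable unit count is 99, under the 105 limit — but (l) sets (k) aside: (l) operates against (k): the reference index is 186, below the 219 limit. (m) is engaged (the registered capacity is 3,000 units, below the 3,610 units limit), but yields to (n): (n) is engaged — a current Category 6 Waiver is held. (o) applies (aggregate throughput is 600 units, under the 620 units limit), but is overridden by (p): (p) operates — the qualifying period is 310 days, meeting the 310 days threshold. (q), which would lift (p), is not triggered — the record's age is 6 years, short of 7 years. So (e) applies.

No — exception (e) applies; the Larksea Planning Office is not required to disclose the contract file.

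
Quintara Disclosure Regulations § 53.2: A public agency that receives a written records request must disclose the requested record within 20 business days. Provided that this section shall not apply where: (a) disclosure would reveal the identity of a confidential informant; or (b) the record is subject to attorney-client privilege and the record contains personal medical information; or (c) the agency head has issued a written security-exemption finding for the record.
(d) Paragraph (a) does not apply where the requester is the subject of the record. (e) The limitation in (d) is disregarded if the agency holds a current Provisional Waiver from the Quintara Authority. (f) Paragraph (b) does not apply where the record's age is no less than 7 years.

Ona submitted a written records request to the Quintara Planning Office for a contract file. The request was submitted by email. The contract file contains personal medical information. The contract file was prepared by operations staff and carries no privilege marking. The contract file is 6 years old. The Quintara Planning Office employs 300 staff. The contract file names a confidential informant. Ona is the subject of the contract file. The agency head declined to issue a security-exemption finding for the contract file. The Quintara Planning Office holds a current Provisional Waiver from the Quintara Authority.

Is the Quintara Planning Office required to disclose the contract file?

Exception (a) is satisfied on its face — the contract file names a confidential informant. As to paragraphs (d)–(e): (d) would limit (a) — Ona is the subject of the contract file — but (e) sets (d) aside: (e) operates against (d): a current Provisional Waiver is held. (a) remains available.
Exception (b) requires that the record is subject to attorney-client privilege; but the contract file carries no privilege marking, so (b) is unavailable.
Exception (c) does not apply: the agency head declined to issue a security-exemption finding.

No — exception (a) applies; the Quintara Planning Office is not required to disclose the contract file.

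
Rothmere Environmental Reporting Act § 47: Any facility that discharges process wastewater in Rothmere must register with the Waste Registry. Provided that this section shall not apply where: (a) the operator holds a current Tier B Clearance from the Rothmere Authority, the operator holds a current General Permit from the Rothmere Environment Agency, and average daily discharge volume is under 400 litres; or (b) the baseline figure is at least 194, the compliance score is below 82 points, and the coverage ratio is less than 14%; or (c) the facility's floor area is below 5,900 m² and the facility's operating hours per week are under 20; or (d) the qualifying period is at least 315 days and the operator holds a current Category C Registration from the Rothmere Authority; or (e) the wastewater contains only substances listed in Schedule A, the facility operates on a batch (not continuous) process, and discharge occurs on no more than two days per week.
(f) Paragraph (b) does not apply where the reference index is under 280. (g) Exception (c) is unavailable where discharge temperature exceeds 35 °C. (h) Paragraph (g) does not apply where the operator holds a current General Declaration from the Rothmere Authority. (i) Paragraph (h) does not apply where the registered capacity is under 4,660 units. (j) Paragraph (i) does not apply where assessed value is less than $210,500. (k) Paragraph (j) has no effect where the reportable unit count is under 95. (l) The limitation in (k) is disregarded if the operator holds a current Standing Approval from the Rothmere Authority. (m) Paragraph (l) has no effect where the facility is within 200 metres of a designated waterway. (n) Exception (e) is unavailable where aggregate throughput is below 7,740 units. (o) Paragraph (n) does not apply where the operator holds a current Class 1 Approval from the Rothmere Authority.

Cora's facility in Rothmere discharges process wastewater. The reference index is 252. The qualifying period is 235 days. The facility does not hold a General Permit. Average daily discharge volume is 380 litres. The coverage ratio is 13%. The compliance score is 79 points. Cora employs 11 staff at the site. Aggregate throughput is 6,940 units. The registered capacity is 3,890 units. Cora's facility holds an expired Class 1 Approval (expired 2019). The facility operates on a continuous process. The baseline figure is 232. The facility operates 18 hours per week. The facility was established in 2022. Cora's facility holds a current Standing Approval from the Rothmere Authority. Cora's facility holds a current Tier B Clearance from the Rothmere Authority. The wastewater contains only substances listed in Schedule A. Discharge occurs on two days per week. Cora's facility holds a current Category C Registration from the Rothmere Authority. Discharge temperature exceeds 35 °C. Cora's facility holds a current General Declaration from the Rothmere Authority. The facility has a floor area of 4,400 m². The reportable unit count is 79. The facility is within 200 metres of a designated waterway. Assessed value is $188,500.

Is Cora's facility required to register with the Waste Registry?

Yes — Cora's facility must register with the Waste Registry.

Exception (a) fails — no General Permit is held.
All of (b)'s requirements are met (the baseline figure is 232, meeting the 194 threshold; the compliance score is 79 points, below the 82 points limit; the coverage ratio is 13%, less than the 14% limit). Turning to paragraph (f): (f) is engaged — the reference index is 252, under the 280 limit. (b) is therefore removed.
All of (c)'s requirements are met (the facility's floor area is 4,400 m², below the 5,900 m² limit; the facility's operating hours per week are 18, under the 20 limit). But: (g) is triggered — discharge temperature exceeds 35 °C. (h) would limit (g) — a current General Declaration is held — but (i) sets (h) aside: (i) operates against (h): the registered capacity is 3,890 units, under the 4,660 units limit. (j) operates (assessed value is $188,500, less than the $210,500 limit), but is set aside by (k): (k) is triggered — the reportable unit count is 79, under the 95 limit. (l) is engaged (a current Standing Approval is held), but is displaced by (m): (m) applies — the facility is within 200 m of a designated waterway. Exception (c) does not apply.
Exception (d) does not apply: the qualifying period is 235 days, short of 315 days.
Exception (e) does not apply: the facility operates on a continuous process.
No exception is made out. Cora's facility falls within the general rule.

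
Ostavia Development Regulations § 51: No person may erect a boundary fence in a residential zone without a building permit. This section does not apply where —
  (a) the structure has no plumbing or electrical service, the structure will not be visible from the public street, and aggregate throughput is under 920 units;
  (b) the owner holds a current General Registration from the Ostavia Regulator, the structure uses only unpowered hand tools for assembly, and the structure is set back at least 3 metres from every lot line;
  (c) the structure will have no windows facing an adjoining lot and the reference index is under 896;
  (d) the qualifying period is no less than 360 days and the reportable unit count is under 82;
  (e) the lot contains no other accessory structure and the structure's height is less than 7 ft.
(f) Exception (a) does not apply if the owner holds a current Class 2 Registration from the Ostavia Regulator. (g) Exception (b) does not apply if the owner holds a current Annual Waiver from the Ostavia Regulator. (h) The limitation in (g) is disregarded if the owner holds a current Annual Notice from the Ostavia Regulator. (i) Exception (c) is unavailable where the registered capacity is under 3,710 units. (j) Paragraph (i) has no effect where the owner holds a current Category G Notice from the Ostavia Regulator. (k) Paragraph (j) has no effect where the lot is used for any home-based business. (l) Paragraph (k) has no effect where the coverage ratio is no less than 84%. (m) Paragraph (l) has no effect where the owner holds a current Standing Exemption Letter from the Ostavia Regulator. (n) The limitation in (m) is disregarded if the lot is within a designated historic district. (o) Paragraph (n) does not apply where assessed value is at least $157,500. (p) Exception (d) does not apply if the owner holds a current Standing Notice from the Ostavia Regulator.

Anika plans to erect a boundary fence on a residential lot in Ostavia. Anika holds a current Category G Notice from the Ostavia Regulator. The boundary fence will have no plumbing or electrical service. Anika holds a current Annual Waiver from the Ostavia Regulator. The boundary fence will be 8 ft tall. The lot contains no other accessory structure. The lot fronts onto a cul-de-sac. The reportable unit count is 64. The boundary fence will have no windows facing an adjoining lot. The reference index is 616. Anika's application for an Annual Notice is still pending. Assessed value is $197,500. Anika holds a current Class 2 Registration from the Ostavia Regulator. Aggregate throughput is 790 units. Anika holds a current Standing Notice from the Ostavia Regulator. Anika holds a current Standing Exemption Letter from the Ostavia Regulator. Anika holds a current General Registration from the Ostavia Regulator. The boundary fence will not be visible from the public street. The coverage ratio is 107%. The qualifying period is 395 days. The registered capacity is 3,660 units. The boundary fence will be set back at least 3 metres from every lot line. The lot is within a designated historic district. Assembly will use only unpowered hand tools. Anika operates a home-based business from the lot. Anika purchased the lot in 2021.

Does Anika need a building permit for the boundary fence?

Yes — Anika must obtain a building permit.

Exception (a) is satisfied on its face — there is no plumbing or electrical service; the structure will not be visible from the street; aggregate throughput is 790 units, under the 920 units limit. However, paragraph (f) must be considered: (f) operates against (a): a current Class 2 Registration is held. So (a) is unavailable.
All of (b)'s requirements are met (a current General Registration is held; assembly uses only hand tools; the setback is at least 3 m on every side). However, paragraphs (g)–(h) must be considered: (g) applies — a current Annual Waiver is held. (h) is not engaged (there is no Annual Notice in force), so (g) stands. Exception (b) does not apply.
Exception (c): no windows face an adjoining lot; the reference index is 616, under the 896 limit — every condition holds. But applying paragraphs (i)–(o): (i) is engaged — the registered capacity is 3,660 units, under the 3,710 units limit. (j) would limit (i) — a current Category G Notice is held — but (k) sets (j) aside: (k) applies — a home-based business operates on the lot. (l) would limit (k) — the coverage ratio is 107%, meeting the 84% threshold — but (m) sets (l) aside: (m) operates against (l): a current Standing Exemption Letter is held. (n) operates (the lot is in a historic district), but is overridden by (o): (o) is engaged — assessed value is $197,500, meeting the $157,500 threshold. So (c) is unavailable.
All of (d)'s requirements are met (the qualifying period is 395 days, meeting the 360 days threshold; the reportable unit count is 64, under the 82 limit). Turning to paragraph (p): (p) operates against (d): a current Standing Notice is held. Exception (d) does not apply.
Exception (e) does not apply: the structure's height is 8 ft, not less than 7 ft.
None of the exceptions is available; § 51 applies in full.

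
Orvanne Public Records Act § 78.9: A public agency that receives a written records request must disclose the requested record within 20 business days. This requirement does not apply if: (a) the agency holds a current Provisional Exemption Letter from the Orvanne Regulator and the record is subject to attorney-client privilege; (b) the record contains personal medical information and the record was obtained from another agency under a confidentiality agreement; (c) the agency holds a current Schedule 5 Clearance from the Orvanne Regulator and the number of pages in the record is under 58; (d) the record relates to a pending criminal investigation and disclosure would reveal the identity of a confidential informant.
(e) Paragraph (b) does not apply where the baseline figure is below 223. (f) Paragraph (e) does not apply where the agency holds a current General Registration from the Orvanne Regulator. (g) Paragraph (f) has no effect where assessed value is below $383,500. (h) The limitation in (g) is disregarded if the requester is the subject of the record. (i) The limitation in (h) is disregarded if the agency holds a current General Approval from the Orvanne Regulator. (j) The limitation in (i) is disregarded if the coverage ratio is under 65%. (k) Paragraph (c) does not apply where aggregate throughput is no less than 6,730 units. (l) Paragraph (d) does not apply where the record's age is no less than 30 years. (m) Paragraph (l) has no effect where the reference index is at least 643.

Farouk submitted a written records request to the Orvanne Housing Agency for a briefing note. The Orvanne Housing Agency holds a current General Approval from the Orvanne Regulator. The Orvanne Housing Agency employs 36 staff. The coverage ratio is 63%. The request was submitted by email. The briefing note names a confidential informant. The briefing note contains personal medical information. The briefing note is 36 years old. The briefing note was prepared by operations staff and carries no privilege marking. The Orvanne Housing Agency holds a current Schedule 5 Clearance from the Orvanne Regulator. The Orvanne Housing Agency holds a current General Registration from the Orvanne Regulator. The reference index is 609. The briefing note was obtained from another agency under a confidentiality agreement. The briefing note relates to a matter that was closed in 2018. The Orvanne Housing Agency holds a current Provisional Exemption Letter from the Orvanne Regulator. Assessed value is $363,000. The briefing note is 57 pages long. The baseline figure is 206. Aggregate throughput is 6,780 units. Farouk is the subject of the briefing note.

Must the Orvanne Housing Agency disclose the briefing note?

No — exception (b) applies; the Orvanne Housing Agency is not required to disclose the briefing note.

Exception (a) requires that the record is subject to attorney-client privilege; but the briefing note carries no privilege marking, so (a) is unavailable.
Exception (b): the briefing note contains personal medical information; the briefing note was obtained under a confidentiality agreement — every condition holds. As to paragraphs (e)–(j): (e) is triggered (the baseline figure is 206, below the 223 limit), but yields to (f): (f) operates against (e): a current General Registration is held. (g) would limit (f) — assessed value is $363,000, below the $383,500 limit — but (h) sets (g) aside: (h) is engaged — Farouk is the subject of the briefing note. (i) would limit (h) — a current General Approval is held — but (j) sets (i) aside: (j) operates against (i): the coverage ratio is 63%, under the 65% limit. So (b) applies.
Exception (c): a current Schedule 5 Clearance is held; the number of pages in the record is 57, under the 58 limit — every condition holds. But applying paragraph (k): (k) operates against (c): aggregate throughput is 6,780 units, meeting the 6,730 units threshold. (c) is therefore removed.
Exception (d) does not apply: the briefing note relates to a closed matter.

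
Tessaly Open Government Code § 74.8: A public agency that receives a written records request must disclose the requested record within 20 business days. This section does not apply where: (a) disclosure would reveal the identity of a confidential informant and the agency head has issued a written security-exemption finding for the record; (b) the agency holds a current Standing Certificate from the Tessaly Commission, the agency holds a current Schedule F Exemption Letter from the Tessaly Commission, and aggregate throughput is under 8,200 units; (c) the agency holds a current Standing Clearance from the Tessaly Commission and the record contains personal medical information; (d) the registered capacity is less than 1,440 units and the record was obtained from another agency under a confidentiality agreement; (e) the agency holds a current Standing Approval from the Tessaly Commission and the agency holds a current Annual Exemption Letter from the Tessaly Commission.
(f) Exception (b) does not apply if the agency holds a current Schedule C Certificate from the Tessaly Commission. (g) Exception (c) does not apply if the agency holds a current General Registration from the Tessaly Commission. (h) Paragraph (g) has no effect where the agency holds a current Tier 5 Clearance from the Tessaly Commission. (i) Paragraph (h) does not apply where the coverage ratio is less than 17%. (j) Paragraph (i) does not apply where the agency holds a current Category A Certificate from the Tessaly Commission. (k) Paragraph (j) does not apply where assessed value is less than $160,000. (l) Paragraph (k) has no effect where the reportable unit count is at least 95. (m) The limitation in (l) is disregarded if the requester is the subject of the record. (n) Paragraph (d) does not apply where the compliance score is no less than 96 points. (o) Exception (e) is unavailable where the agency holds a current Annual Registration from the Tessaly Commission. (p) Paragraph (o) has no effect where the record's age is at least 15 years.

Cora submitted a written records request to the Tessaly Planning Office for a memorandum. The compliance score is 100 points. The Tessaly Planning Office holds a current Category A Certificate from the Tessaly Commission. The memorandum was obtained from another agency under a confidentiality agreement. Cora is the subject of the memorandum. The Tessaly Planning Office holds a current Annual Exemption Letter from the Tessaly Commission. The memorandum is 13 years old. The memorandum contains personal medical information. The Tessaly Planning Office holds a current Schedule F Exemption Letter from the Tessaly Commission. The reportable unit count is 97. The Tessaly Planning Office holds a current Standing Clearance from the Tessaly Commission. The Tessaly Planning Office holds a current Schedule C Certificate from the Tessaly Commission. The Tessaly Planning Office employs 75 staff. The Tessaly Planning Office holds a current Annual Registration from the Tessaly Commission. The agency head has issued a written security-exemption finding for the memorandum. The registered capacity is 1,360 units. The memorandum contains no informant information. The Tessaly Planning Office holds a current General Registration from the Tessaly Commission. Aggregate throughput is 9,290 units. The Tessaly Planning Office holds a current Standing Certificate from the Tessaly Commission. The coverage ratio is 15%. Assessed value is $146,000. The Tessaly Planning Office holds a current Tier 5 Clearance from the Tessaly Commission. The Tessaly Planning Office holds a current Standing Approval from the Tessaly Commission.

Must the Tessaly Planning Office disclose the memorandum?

Yes — the Tessaly Planning Office must disclose the memorandum.

Exception (a) fails — the memorandum contains no informant information.
Exception (b) fails — aggregate throughput is 9,290 units, not under 8,200 units.
Exception (c): a current Standing Clearance is held; the memorandum contains personal medical information — every condition holds. But: (g) operates against (c): a current General Registration is held. (h) would limit (g) — a current Tier 5 Clearance is held — but (i) sets (h) aside: (i) is triggered — the coverage ratio is 15%, less than the 17% limit. (j) would limit (i) — a current Category A Certificate is held — but (k) sets (j) aside: (k) applies — assessed value is $146,000, less than the $160,000 limit. (l) is triggered (the reportable unit count is 97, meeting the 95 threshold), but is set aside by (m): (m) operates — Cora is the subject of the memorandum. Exception (c) does not apply.
Exception (d): the registered capacity is 1,360 units, less than the 1,440 units limit; the memorandum was obtained under a confidentiality agreement — every condition holds. But applying paragraph (n): (n) is triggered — the compliance score is 100 points, meeting the 96 points threshold. (d) is therefore removed.
Exception (e) is satisfied on its face — a current Standing Approval is held; a current Annual Exemption Letter is held. But: (o) operates against (e): a current Annual Registration is held. (p), which would lift (o), is not triggered — the record's age is 13 years, short of 15 years. So (e) is unavailable.
No exception displaces § 74.8.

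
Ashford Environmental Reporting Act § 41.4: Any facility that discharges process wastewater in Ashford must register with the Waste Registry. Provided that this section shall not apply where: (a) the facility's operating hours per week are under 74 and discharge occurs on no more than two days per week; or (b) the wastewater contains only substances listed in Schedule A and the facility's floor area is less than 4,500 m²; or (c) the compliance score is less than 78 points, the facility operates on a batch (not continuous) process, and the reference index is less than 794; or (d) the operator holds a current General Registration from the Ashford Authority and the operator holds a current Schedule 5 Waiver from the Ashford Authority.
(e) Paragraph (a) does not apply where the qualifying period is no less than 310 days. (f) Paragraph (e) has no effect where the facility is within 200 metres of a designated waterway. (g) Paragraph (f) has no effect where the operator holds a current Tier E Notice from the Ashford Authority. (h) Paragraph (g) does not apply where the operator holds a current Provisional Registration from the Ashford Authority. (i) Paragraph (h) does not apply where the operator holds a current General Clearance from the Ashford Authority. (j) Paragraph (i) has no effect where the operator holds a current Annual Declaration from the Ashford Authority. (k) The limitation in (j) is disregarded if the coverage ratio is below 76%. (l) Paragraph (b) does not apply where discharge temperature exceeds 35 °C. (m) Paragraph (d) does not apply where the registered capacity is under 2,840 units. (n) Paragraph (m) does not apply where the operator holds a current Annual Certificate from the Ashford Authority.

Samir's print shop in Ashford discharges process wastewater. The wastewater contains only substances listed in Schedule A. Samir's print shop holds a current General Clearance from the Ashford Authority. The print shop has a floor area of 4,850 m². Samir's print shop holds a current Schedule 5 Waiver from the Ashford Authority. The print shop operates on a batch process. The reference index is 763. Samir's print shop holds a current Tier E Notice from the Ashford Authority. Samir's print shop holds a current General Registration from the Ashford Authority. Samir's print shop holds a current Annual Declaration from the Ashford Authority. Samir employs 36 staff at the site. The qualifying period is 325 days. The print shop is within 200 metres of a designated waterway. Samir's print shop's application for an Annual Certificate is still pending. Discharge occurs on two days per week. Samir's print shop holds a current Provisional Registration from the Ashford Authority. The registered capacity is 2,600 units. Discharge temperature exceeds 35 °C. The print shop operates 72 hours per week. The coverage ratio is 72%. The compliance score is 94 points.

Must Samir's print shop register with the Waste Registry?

Yes — Samir's print shop must register with the Waste Registry.

Exception (a) is satisfied on its face — the facility's operating hours per week are 72, under the 74 limit; discharge occurs on no more than two days per week. Turning to paragraphs (e)–(k): (e) operates against (a): the qualifying period is 325 days, meeting the 310 days threshold. (f) is triggered (the print shop is within 200 m of a designated waterway), but yields to (g): (g) operates — a current Tier E Notice is held. (h) operates (a current Provisional Registration is held), but yields to (i): (i) is engaged — a current General Clearance is held. (j) is engaged (a current Annual Declaration is held), but is set aside by (k): (k) is triggered — the coverage ratio is 72%, below the 76% limit. (a) is therefore removed.
Exception (b) fails — the facility's floor area is 4,850 m², not less than 4,500 m².
Exception (c) does not apply: the compliance score is 94 points, not less than 78 points.
All of (d)'s requirements are met (a current General Registration is held; a current Schedule 5 Waiver is held). Turning to paragraphs (m)–(n): (m) is triggered — the registered capacity is 2,600 units, under the 2,840 units limit. (n) does not operate here (the Annual Certificate is not current), so (m) stands. So (d) is unavailable.
No exception is made out. Samir's print shop falls within the general rule.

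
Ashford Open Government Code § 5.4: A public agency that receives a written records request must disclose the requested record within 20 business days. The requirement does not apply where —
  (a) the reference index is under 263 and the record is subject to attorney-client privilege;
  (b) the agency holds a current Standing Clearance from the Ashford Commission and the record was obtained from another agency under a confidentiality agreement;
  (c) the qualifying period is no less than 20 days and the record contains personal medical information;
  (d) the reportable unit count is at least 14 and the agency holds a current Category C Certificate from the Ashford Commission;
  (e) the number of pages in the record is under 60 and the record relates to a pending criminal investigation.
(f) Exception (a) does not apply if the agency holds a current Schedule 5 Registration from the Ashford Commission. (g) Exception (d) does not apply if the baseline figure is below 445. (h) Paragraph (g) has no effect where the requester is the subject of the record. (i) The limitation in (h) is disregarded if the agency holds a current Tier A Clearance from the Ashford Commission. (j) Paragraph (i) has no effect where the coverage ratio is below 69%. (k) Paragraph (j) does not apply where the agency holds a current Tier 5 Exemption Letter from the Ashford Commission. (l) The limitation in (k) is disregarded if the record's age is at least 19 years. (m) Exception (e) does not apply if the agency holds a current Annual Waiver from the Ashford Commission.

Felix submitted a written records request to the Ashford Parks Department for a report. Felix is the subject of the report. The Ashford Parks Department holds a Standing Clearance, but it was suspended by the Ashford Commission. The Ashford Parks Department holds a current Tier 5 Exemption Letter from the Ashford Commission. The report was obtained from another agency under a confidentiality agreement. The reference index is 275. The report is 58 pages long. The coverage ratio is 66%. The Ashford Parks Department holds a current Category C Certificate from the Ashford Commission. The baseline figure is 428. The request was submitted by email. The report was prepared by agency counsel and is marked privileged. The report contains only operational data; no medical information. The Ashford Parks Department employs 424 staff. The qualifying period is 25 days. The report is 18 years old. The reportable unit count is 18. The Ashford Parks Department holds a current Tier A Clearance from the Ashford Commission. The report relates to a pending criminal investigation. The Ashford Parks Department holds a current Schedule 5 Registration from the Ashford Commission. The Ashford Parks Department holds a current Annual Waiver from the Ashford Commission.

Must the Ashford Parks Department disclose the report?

Yes — the Ashford Parks Department must disclose the report.

Exception (a) fails — the reference index is 275, not under 263.
Exception (b) fails — the Standing Clearance is not current.
Exception (c) does not apply: the report contains only operational data.
Exception (d)'s conditions are all satisfied: the reportable unit count is 18, meeting the 14 threshold; a current Category C Certificate is held. But: (g) operates against (d): the baseline figure is 428, below the 445 limit. (h) would limit (g) — Felix is the subject of the report — but (i) sets (h) aside: (i) operates against (h): a current Tier A Clearance is held. (j) would limit (i) — the coverage ratio is 66%, below the 69% limit — but (k) sets (j) aside: (k) is engaged — a current Tier 5 Exemption Letter is held. (l) does not operate here (the record's age is 18 years, short of 19 years), so (k) stands. (d) is therefore removed.
All of (e)'s requirements are met (the number of pages in the record is 58, under the 60 limit; the report relates to a pending investigation). Turning to paragraph (m): (m) operates against (e): a current Annual Waiver is held. So (e) is unavailable.
No exception is made out. the Ashford Parks Department falls within the general rule.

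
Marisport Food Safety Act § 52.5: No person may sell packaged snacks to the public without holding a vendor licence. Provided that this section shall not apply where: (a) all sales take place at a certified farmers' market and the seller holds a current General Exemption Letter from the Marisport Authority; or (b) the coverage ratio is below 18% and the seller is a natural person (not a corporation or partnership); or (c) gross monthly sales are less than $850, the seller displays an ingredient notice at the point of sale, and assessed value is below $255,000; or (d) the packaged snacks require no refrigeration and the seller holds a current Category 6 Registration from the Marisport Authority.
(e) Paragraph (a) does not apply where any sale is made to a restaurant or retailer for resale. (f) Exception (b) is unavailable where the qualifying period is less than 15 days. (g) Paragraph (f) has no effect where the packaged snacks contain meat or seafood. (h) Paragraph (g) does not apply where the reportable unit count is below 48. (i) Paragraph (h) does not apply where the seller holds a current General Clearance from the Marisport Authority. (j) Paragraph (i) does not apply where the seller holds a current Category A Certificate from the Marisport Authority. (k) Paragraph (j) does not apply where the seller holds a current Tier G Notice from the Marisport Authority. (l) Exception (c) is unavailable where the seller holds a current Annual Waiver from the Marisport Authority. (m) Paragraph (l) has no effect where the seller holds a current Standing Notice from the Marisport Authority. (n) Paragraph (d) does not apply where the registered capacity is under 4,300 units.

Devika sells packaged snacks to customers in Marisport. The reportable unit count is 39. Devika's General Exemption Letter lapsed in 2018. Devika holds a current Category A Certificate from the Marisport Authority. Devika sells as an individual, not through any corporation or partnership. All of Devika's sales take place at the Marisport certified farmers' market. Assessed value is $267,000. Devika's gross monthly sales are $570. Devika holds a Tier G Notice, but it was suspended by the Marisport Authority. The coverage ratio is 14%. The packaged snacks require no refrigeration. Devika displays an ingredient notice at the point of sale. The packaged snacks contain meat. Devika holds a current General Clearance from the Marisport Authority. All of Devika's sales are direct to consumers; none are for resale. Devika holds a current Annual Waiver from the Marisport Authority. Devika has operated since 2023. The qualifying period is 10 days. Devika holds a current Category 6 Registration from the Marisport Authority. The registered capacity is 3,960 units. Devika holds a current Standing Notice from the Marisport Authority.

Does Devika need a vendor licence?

Exception (a) does not apply: the General Exemption Letter is not current.
Exception (b) is satisfied on its face — the coverage ratio is 14%, below the 18% limit; the seller is a natural person. Turning to paragraphs (f)–(k): (f) operates against (b): the qualifying period is 10 days, less than the 15 days limit. (g) would limit (f) — the packaged snacks contain meat — but (h) sets (g) aside: (h) operates against (g): the reportable unit count is 39, below the 48 limit. (i) would limit (h) — a current General Clearance is held — but (j) sets (i) aside: (j) operates against (i): a current Category A Certificate is held. (k), which would lift (j), is inapplicable — no current Tier G Notice is held. So (b) is unavailable.
Exception (c) fails — assessed value is $267,000, not below $255,000.
Exception (d) is satisfied on its face — the packaged snacks are shelf-stable; a current Category 6 Registration is held. But: (n) is engaged — the registered capacity is 3,960 units, under the 4,300 units limit. So (d) is unavailable.
None of the exceptions is available; § 52.5 applies in full.

Yes — Devika must hold a vendor licence.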